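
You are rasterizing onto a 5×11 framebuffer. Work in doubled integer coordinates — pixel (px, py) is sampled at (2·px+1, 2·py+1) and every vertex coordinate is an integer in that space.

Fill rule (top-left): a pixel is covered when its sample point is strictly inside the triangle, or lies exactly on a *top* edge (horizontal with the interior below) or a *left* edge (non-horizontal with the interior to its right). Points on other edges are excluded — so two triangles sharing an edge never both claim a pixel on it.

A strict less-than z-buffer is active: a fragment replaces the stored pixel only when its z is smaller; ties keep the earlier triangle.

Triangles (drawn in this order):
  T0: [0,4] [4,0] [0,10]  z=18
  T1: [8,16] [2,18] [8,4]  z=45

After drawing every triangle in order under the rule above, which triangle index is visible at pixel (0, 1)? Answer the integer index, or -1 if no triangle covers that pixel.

T0:
  2·area = 24
  edge (0, 4)→(4, 0): d=(4,-4) top-left  bias=+0
  edge (4, 0)→(0, 10): d=(-4,10) right/bottom  bias=-1
  edge (0, 10)→(0, 4): d=(0,-6) top-left  bias=+0
    (1,0)@(3, 1): e=[0,6,18] → #  [on edge]
    (2,0)@(5, 1): e=[8,-14,30] → ·
    (0,1)@(1, 3): e=[0,18,6] → #  [on edge]
    (1,1)@(3, 3): e=[8,-2,18] → ·
    (0,2)@(1, 5): e=[8,10,6] → #
    (1,2)@(3, 5): e=[16,-10,18] → ·
    (0,3)@(1, 7): e=[16,2,6] → #
    (1,3)@(3, 7): e=[24,-18,18] → ·
    (0,4)@(1, 9): e=[24,-6,6] → ·
  covered (4 px):
    · # · · ·
    # · · · ·
    # · · · ·
    # · · · ·
    · · · · ·
    · · · · ·
    · · · · ·
    · · · · ·
    · · · · ·
    · · · · ·
    · · · · ·
T1:
  2·area = 72
  edge (8, 16)→(2, 18): d=(-6,2) right/bottom  bias=-1
  edge (2, 18)→(8, 4): d=(6,-14) top-left  bias=+0
  edge (8, 4)→(8, 16): d=(0,12) right/bottom  bias=-1
    (3,3)@(7, 7): e=[56,4,12] → #
    (4,3)@(9, 7): e=[52,32,-12] → ·
    (3,4)@(7, 9): e=[44,16,12] → #
    (4,4)@(9, 9): e=[40,44,-12] → ·
    (2,5)@(5, 11): e=[36,0,36] → #  [on edge]
    (4,5)@(9, 11): e=[28,56,-12] → ·
    (2,6)@(5, 13): e=[24,12,36] → #
    (4,6)@(9, 13): e=[16,68,-12] → ·
    (2,7)@(5, 15): e=[12,24,36] → #
    (4,7)@(9, 15): e=[4,80,-12] → ·
    (1,8)@(3, 17): e=[4,8,60] → #
    (2,8)@(5, 17): e=[0,36,36] → ·  [on edge]
  covered (9 px):
    · · · · ·
    · · · · ·
    · · · · ·
    · · · # ·
    · · · # ·
    · · # # ·
    · · # # ·
    · · # # ·
    · # · · ·
    · · · · ·
    · · · · ·

Z-buffer (winner per pixel, '.' = empty):
  . 0 . . .
  0 . . . .
  0 . . . .
  0 . . 1 .
  . . . 1 .
  . . 1 1 .
  . . 1 1 .
  . . 1 1 .
  . 1 . . .
  . . . . .
  . . . . .

Result: 0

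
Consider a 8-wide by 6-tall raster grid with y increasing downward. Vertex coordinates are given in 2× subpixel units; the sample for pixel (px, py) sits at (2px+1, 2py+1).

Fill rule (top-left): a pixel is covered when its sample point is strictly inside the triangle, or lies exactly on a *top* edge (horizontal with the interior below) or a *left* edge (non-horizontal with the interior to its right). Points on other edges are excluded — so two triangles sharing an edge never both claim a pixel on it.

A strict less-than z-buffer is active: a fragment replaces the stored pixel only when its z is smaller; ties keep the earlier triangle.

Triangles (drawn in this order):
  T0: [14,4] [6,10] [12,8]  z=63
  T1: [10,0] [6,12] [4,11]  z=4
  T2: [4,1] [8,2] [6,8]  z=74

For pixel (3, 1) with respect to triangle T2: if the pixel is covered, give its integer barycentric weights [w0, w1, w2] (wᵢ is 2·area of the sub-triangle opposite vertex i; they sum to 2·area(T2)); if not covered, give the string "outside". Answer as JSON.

T0:
  2·area = 20  (B↔C swapped to make it positive)
  edge (14, 4)→(12, 8): d=(-2,4) right/bottom  bias=-1
  edge (12, 8)→(6, 10): d=(-6,2) right/bottom  bias=-1
  edge (6, 10)→(14, 4): d=(8,-6) top-left  bias=+0
    (6,2)@(13, 5): e=[2,16,2] → X
    (7,2)@(15, 5): e=[-6,12,14] → .
    (5,3)@(11, 7): e=[6,8,6] → X
    (6,3)@(13, 7): e=[-2,4,18] → .
    (7,3)@(15, 7): e=[-10,0,30] → .  [on edge]
    (4,4)@(9, 9): e=[10,0,10] → .  [on edge]
    (5,4)@(11, 9): e=[2,-4,22] → .
    (1,5)@(3, 11): e=[30,0,-10] → .  [on edge]
  covered (2 px):
    . . . . . . . .
    . . . . . . . .
    . . . . . . X .
    . . . . . X . .
    . . . . . . . .
    . . . . . . . .
T1:
  2·area = 28
  edge (10, 0)→(6, 12): d=(-4,12) right/bottom  bias=-1
  edge (6, 12)→(4, 11): d=(-2,-1) top-left  bias=+0
  edge (4, 11)→(10, 0): d=(6,-11) top-left  bias=+0
    (4,1)@(9, 3): e=[0,21,7] → .  [on edge]
    (3,3)@(7, 7): e=[8,11,9] → X
    (4,3)@(9, 7): e=[-16,13,31] → .
    (3,4)@(7, 9): e=[0,7,21] → .  [on edge]
    (2,5)@(5, 11): e=[16,1,11] → X
    (3,5)@(7, 11): e=[-8,3,33] → .
  covered (2 px):
    . . . . . . . .
    . . . . . . . .
    . . . . . . . .
    . . . X . . . .
    . . . . . . . .
    . . X . . . . .
T2:
  2·area = 26
  edge (4, 1)→(8, 2): d=(4,1) right/bottom  bias=-1
  edge (8, 2)→(6, 8): d=(-2,6) right/bottom  bias=-1
  edge (6, 8)→(4, 1): d=(-2,-7) top-left  bias=+0
    (2,1)@(5, 3): e=[7,16,3] → X
    (3,1)@(7, 3): e=[5,4,17] → X
    (4,1)@(9, 3): e=[3,-8,31] → .
    (2,2)@(5, 5): e=[15,12,-1] → .
    (3,2)@(7, 5): e=[13,0,13] → .  [on edge]
    (2,5)@(5, 11): e=[39,0,-13] → .  [on edge]
  covered (2 px):
    . . . . . . . .
    . . X X . . . .
    . . . . . . . .
    . . . . . . . .
    . . . . . . . .
    . . . . . . . .

Result: [4,17,5]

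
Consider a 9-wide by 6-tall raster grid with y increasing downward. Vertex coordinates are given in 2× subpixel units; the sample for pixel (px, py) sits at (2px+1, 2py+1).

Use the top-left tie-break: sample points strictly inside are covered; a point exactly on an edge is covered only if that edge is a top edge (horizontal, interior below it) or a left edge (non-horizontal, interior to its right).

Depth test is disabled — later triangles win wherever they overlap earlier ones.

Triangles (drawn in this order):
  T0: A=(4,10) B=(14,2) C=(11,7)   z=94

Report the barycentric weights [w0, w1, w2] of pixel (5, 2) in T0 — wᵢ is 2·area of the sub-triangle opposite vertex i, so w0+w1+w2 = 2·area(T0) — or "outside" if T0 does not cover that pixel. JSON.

T0:
  2·area = 26
  edge (4, 10)→(14, 2): d=(10,-8) top-left  bias=+0
  edge (14, 2)→(11, 7): d=(-3,5) right/bottom  bias=-1
  edge (11, 7)→(4, 10): d=(-7,3) right/bottom  bias=-1
    (6,1)@(13, 3): e=[2,2,22] → █
    (7,1)@(15, 3): e=[18,-8,16] → ·
    (5,2)@(11, 5): e=[6,6,14] → █
    (6,2)@(13, 5): e=[22,-4,8] → ·
    (4,3)@(9, 7): e=[10,10,6] → █
    (5,3)@(11, 7): e=[26,0,0] → ·  [on edge]
    (4,4)@(9, 9): e=[30,4,-8] → ·
  covered (3 px):
    · · · · · · · · ·
    · · · · · · █ · ·
    · · · · · █ · · ·
    · · · · █ · · · ·
    · · · · · · · · ·
    · · · · · · · · ·

Result: [6,14,6]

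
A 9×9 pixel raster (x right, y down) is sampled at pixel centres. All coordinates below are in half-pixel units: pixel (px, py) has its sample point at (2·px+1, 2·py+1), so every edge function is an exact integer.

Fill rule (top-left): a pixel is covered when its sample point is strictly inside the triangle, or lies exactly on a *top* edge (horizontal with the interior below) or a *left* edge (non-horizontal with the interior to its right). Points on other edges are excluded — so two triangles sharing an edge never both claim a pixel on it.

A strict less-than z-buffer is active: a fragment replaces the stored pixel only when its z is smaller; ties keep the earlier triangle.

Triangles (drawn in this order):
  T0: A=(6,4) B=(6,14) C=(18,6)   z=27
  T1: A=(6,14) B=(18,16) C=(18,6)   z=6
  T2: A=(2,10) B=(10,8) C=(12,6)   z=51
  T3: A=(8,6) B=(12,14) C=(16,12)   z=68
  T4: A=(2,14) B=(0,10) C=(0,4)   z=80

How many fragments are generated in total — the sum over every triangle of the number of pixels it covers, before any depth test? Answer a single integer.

T0:
  2·area = 120  (B↔C swapped to make it positive)
  edge (6, 4)→(18, 6): d=(12,2) right/bottom  bias=-1
  edge (18, 6)→(6, 14): d=(-12,8) right/bottom  bias=-1
  edge (6, 14)→(6, 4): d=(0,-10) top-left  bias=+0
    (3,2)@(7, 5): e=[10,100,10] → X
    (4,2)@(9, 5): e=[6,84,30] → X
    (5,2)@(11, 5): e=[2,68,50] → X
    (6,2)@(13, 5): e=[-2,52,70] → .
    (3,3)@(7, 7): e=[34,76,10] → X
    (6,3)@(13, 7): e=[22,28,70] → X
    (7,3)@(15, 7): e=[18,12,90] → X
    (8,3)@(17, 7): e=[14,-4,110] → .
    (3,4)@(7, 9): e=[58,52,10] → X
    (7,4)@(15, 9): e=[42,-12,90] → .
    (3,5)@(7, 11): e=[82,28,10] → X
    (5,5)@(11, 11): e=[74,-4,50] → .
  covered (15 px):
    . . . . . . . . .
    . . . . . . . . .
    . . . X X X . . .
    . . . X X X X X .
    . . . X X X X . .
    . . . X X . . . .
    . . . X . . . . .
    . . . . . . . . .
    . . . . . . . . .
T1:
  2·area = 120  (B↔C swapped to make it positive)
  edge (6, 14)→(18, 6): d=(12,-8) top-left  bias=+0
  edge (18, 6)→(18, 16): d=(0,10) right/bottom  bias=-1
  edge (18, 16)→(6, 14): d=(-12,-2) top-left  bias=+0
    (8,3)@(17, 7): e=[4,10,106] → X
    (7,4)@(15, 9): e=[12,30,78] → X
    (5,5)@(11, 11): e=[4,70,46] → X
    (6,5)@(13, 11): e=[20,50,50] → X
    (4,6)@(9, 13): e=[12,90,18] → X
    (4,7)@(9, 15): e=[36,90,-6] → .
    (5,7)@(11, 15): e=[52,70,-2] → .
    (6,7)@(13, 15): e=[68,50,2] → X
    (6,8)@(13, 17): e=[92,50,-22] → .
    (7,8)@(15, 17): e=[108,30,-18] → .
    (8,8)@(17, 17): e=[124,10,-14] → .
  covered (15 px):
    . . . . . . . . .
    . . . . . . . . .
    . . . . . . . . .
    . . . . . . . . X
    . . . . . . . X X
    . . . . . X X X X
    . . . . X X X X X
    . . . . . . X X X
    . . . . . . . . .
T2:
  2·area = 12  (B↔C swapped to make it positive)
  edge (2, 10)→(12, 6): d=(10,-4) top-left  bias=+0
  edge (12, 6)→(10, 8): d=(-2,2) right/bottom  bias=-1
  edge (10, 8)→(2, 10): d=(-8,2) right/bottom  bias=-1
    (8,0)@(17, 1): e=[-30,0,42] → .  [on edge]
    (7,1)@(15, 3): e=[-18,0,30] → .  [on edge]
    (6,2)@(13, 5): e=[-6,0,18] → .  [on edge]
    (5,3)@(11, 7): e=[6,0,6] → .  [on edge]
    (2,4)@(5, 9): e=[2,8,2] → X
    (3,4)@(7, 9): e=[10,4,-2] → .
    (4,4)@(9, 9): e=[18,0,-6] → .  [on edge]
    (2,5)@(5, 11): e=[22,4,-14] → .
    (3,5)@(7, 11): e=[30,0,-18] → .  [on edge]
    (2,6)@(5, 13): e=[42,0,-30] → .  [on edge]
    (1,7)@(3, 15): e=[54,0,-42] → .  [on edge]
    (0,8)@(1, 17): e=[66,0,-54] → .  [on edge]
  covered (1 px):
    . . . . . . . . .
    . . . . . . . . .
    . . . . . . . . .
    . . . . . . . . .
    . . X . . . . . .
    . . . . . . . . .
    . . . . . . . . .
    . . . . . . . . .
    . . . . . . . . .
T3:
  2·area = 40  (B↔C swapped to make it positive)
  edge (8, 6)→(16, 12): d=(8,6) right/bottom  bias=-1
  edge (16, 12)→(12, 14): d=(-4,2) right/bottom  bias=-1
  edge (12, 14)→(8, 6): d=(-4,-8) top-left  bias=+0
    (4,3)@(9, 7): e=[2,34,4] → X
    (5,3)@(11, 7): e=[-10,30,20] → .
    (4,4)@(9, 9): e=[18,26,-4] → .
    (5,4)@(11, 9): e=[6,22,12] → X
    (6,4)@(13, 9): e=[-6,18,28] → .
    (5,5)@(11, 11): e=[22,14,4] → X
    (6,5)@(13, 11): e=[10,10,20] → X
    (7,5)@(15, 11): e=[-2,6,36] → .
    (5,6)@(11, 13): e=[38,6,-4] → .
    (6,6)@(13, 13): e=[26,2,12] → X
    (7,6)@(15, 13): e=[14,-2,28] → .
    (6,7)@(13, 15): e=[42,-6,4] → .
  covered (5 px):
    . . . . . . . . .
    . . . . . . . . .
    . . . . . . . . .
    . . . . X . . . .
    . . . . . X . . .
    . . . . . X X . .
    . . . . . . X . .
    . . . . . . . . .
    . . . . . . . . .
T4:
  2·area = 12
  edge (2, 14)→(0, 10): d=(-2,-4) top-left  bias=+0
  edge (0, 10)→(0, 4): d=(0,-6) top-left  bias=+0
  edge (0, 4)→(2, 14): d=(2,10) right/bottom  bias=-1
    (0,4)@(1, 9): e=[6,6,0] → .  [on edge]
    (0,5)@(1, 11): e=[2,6,4] → X
    (1,5)@(3, 11): e=[10,18,-16] → .
    (0,6)@(1, 13): e=[-2,6,8] → .
  covered (1 px):
    . . . . . . . . .
    . . . . . . . . .
    . . . . . . . . .
    . . . . . . . . .
    . . . . . . . . .
    X . . . . . . . .
    . . . . . . . . .
    . . . . . . . . .
    . . . . . . . . .

Result: 37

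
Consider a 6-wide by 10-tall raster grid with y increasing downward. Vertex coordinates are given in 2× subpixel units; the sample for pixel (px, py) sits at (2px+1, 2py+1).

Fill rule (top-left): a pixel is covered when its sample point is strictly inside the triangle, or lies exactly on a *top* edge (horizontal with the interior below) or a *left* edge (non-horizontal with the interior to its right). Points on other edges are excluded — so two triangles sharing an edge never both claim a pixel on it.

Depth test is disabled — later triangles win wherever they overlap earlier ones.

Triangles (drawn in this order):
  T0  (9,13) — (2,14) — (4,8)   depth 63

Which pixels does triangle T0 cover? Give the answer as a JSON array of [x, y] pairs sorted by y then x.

T0:
  2·area = 40
  edge (9, 13)→(2, 14): d=(-7,1) right/bottom  bias=-1
  edge (2, 14)→(4, 8): d=(2,-6) top-left  bias=+0
  edge (4, 8)→(9, 13): d=(5,5) right/bottom  bias=-1
    (0,2)@(1, 5): e=[64,-24,0] → .  [on edge]
    (2,2)@(5, 5): e=[60,0,-20] → .  [on edge]
    (1,3)@(3, 7): e=[48,-8,0] → .  [on edge]
    (2,4)@(5, 9): e=[32,8,0] → .  [on edge]
    (1,5)@(3, 11): e=[20,0,20] → X  [on edge]
    (2,5)@(5, 11): e=[18,12,10] → X
    (3,5)@(7, 11): e=[16,24,0] → .  [on edge]
    (1,6)@(3, 13): e=[6,4,30] → X
    (3,6)@(7, 13): e=[2,28,10] → X
    (4,6)@(9, 13): e=[0,40,0] → .  [on edge]
    (1,7)@(3, 15): e=[-8,8,40] → .
    (2,7)@(5, 15): e=[-10,20,30] → .
    (5,7)@(11, 15): e=[-16,56,0] → .  [on edge]
    (0,8)@(1, 17): e=[-20,0,60] → .  [on edge]
  covered (5 px):
    . . . . . .
    . . . . . .
    . . . . . .
    . . . . . .
    . . . . . .
    . X X . . .
    . X X X . .
    . . . . . .
    . . . . . .
    . . . . . .

Answer: [[1,5],[2,5],[1,6],[2,6],[3,6]]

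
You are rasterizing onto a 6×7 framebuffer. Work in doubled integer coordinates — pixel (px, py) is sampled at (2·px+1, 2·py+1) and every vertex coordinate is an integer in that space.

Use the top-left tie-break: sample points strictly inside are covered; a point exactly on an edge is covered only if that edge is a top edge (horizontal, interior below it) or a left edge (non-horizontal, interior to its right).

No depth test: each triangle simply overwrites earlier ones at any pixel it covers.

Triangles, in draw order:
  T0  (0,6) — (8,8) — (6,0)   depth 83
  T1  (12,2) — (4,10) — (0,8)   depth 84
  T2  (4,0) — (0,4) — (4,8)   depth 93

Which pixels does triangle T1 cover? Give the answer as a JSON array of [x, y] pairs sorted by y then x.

T0:
  2·area = 60  (B↔C swapped to make it positive)
  edge (0, 6)→(6, 0): d=(6,-6) top-left  bias=+0
  edge (6, 0)→(8, 8): d=(2,8) right/bottom  bias=-1
  edge (8, 8)→(0, 6): d=(-8,-2) top-left  bias=+0
    (2,0)@(5, 1): e=[0,10,50] → X  [on edge]
    (3,0)@(7, 1): e=[12,-6,54] → .
    (1,1)@(3, 3): e=[0,30,30] → X  [on edge]
    (3,1)@(7, 3): e=[24,-2,38] → .
    (0,2)@(1, 5): e=[0,50,10] → X  [on edge]
    (3,2)@(7, 5): e=[36,2,22] → X
    (4,2)@(9, 5): e=[48,-14,26] → .
    (0,3)@(1, 7): e=[12,54,-6] → .
    (1,3)@(3, 7): e=[24,38,-2] → .
    (2,3)@(5, 7): e=[36,22,2] → X
    (4,3)@(9, 7): e=[60,-10,10] → .
    (2,4)@(5, 9): e=[48,26,-14] → .
  covered (9 px):
    . . X . . .
    . X X . . .
    X X X X . .
    . . X X . .
    . . . . . .
    . . . . . .
    . . . . . .
T1:
  2·area = 48
  edge (12, 2)→(4, 10): d=(-8,8) right/bottom  bias=-1
  edge (4, 10)→(0, 8): d=(-4,-2) top-left  bias=+0
  edge (0, 8)→(12, 2): d=(12,-6) top-left  bias=+0
    (5,1)@(11, 3): e=[0,42,6] → .  [on edge]
    (3,2)@(7, 5): e=[16,26,6] → X
    (4,2)@(9, 5): e=[0,30,18] → .  [on edge]
    (1,3)@(3, 7): e=[32,10,6] → X
    (2,3)@(5, 7): e=[16,14,18] → X
    (3,3)@(7, 7): e=[0,18,30] → .  [on edge]
    (1,4)@(3, 9): e=[16,2,30] → X
    (2,4)@(5, 9): e=[0,6,42] → .  [on edge]
    (1,5)@(3, 11): e=[0,-6,54] → .  [on edge]
    (0,6)@(1, 13): e=[0,-18,66] → .  [on edge]
  covered (4 px):
    . . . . . .
    . . . . . .
    . . . X . .
    . X X . . .
    . X . . . .
    . . . . . .
    . . . . . .
T2:
  2·area = 32  (B↔C swapped to make it positive)
  edge (4, 0)→(4, 8): d=(0,8) right/bottom  bias=-1
  edge (4, 8)→(0, 4): d=(-4,-4) top-left  bias=+0
  edge (0, 4)→(4, 0): d=(4,-4) top-left  bias=+0
    (1,0)@(3, 1): e=[8,24,0] → X  [on edge]
    (2,0)@(5, 1): e=[-8,32,8] → .
    (0,1)@(1, 3): e=[24,8,0] → X  [on edge]
    (2,1)@(5, 3): e=[-8,24,16] → .
    (0,2)@(1, 5): e=[24,0,8] → X  [on edge]
    (2,2)@(5, 5): e=[-8,16,24] → .
    (0,3)@(1, 7): e=[24,-8,16] → .
    (1,3)@(3, 7): e=[8,0,24] → X  [on edge]
    (2,3)@(5, 7): e=[-8,8,32] → .
    (1,4)@(3, 9): e=[8,-8,32] → .
    (2,4)@(5, 9): e=[-8,0,40] → .  [on edge]
    (3,5)@(7, 11): e=[-24,0,56] → .  [on edge]
    (4,6)@(9, 13): e=[-40,0,72] → .  [on edge]
  covered (6 px):
    . X . . . .
    X X . . . .
    X X . . . .
    . X . . . .
    . . . . . .
    . . . . . .
    . . . . . .

Result: [[3,2],[1,3],[2,3],[1,4]]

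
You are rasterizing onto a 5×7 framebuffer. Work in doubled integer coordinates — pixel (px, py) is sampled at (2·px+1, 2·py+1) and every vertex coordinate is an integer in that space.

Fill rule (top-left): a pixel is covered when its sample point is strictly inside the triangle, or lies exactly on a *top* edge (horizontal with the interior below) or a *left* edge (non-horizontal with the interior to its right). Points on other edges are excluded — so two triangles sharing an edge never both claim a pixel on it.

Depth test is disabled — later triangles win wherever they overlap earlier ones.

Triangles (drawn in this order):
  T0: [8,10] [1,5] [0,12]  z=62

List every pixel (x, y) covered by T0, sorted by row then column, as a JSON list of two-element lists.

T0:
  2·area = 54  (B↔C swapped to make it positive)
  edge (8, 10)→(0, 12): d=(-8,2) right/bottom  bias=-1
  edge (0, 12)→(1, 5): d=(1,-7) top-left  bias=+0
  edge (1, 5)→(8, 10): d=(7,5) right/bottom  bias=-1
    (0,2)@(1, 5): e=[54,0,0] → ·  [on edge]
    (0,3)@(1, 7): e=[38,2,14] → █
    (1,3)@(3, 7): e=[34,16,4] → █
    (2,3)@(5, 7): e=[30,30,-6] → ·
    (0,4)@(1, 9): e=[22,4,28] → █
    (2,4)@(5, 9): e=[14,32,8] → █
    (3,4)@(7, 9): e=[10,46,-2] → ·
    (0,5)@(1, 11): e=[6,6,42] → █
    (2,5)@(5, 11): e=[-2,34,22] → ·
    (0,6)@(1, 13): e=[-10,8,56] → ·
    (1,6)@(3, 13): e=[-14,22,46] → ·
  covered (7 px):
    · · · · ·
    · · · · ·
    · · · · ·
    █ █ · · ·
    █ █ █ · ·
    █ █ · · ·
    · · · · ·

Final: [[0,3],[1,3],[0,4],[1,4],[2,4],[0,5],[1,5]]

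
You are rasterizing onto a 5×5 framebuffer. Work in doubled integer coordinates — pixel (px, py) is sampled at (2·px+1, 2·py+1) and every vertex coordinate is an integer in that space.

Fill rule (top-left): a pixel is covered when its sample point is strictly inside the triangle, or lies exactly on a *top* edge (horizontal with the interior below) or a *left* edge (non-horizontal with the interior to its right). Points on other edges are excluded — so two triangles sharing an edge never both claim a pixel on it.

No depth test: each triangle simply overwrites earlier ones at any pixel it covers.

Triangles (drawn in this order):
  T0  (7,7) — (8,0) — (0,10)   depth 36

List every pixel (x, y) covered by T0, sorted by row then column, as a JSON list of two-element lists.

T0:
  2·area = 46  (B↔C swapped to make it positive)
  edge (7, 7)→(0, 10): d=(-7,3) right/bottom  bias=-1
  edge (0, 10)→(8, 0): d=(8,-10) top-left  bias=+0
  edge (8, 0)→(7, 7): d=(-1,7) right/bottom  bias=-1
    (3,1)@(7, 3): e=[28,14,4] → #
    (4,1)@(9, 3): e=[22,34,-10] → ·
    (2,2)@(5, 5): e=[20,10,16] → #
    (4,2)@(9, 5): e=[8,50,-12] → ·
    (1,3)@(3, 7): e=[12,6,28] → #
    (3,3)@(7, 7): e=[0,46,0] → ·  [on edge]
    (0,4)@(1, 9): e=[4,2,40] → #
    (1,4)@(3, 9): e=[-2,22,26] → ·
    (2,4)@(5, 9): e=[-8,42,12] → ·
  covered (6 px):
    · · · · ·
    · · · # ·
    · · # # ·
    · # # · ·
    # · · · ·

Answer: [[3,1],[2,2],[3,2],[1,3],[2,3],[0,4]]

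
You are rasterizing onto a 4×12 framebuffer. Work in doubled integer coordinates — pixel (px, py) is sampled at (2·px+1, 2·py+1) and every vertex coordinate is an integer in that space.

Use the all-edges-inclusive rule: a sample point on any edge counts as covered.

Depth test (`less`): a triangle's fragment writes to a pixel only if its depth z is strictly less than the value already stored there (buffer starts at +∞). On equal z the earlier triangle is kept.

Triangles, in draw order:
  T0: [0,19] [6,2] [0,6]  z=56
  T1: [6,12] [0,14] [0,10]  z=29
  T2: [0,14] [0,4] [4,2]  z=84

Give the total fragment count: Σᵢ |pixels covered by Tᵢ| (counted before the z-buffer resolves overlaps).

T0:
  2·area = 78  (B↔C swapped to make it positive)
  edge (0, 19)→(0, 6): d=(0,-13) inclusive
  edge (0, 6)→(6, 2): d=(6,-4) inclusive
  edge (6, 2)→(0, 19): d=(-6,17) inclusive
    (2,1)@(5, 3): e=[65,2,11] → X
    (3,1)@(7, 3): e=[91,10,-23] → .
    (1,2)@(3, 5): e=[39,6,33] → X
    (2,2)@(5, 5): e=[65,14,-1] → .
    (0,3)@(1, 7): e=[13,10,55] → X
    (2,3)@(5, 7): e=[65,26,-13] → .
    (0,4)@(1, 9): e=[13,22,43] → X
    (2,4)@(5, 9): e=[65,38,-25] → .
    (0,5)@(1, 11): e=[13,34,31] → X
    (1,5)@(3, 11): e=[39,42,-3] → .
    (0,6)@(1, 13): e=[13,46,19] → X
    (1,6)@(3, 13): e=[39,54,-15] → .
  covered (9 px):
    . . . .
    . . X .
    . X . .
    X X . .
    X X . .
    X . . .
    X . . .
    X . . .
    . . . .
    . . . .
    . . . .
    . . . .
T1:
  2·area = 24
  edge (6, 12)→(0, 14): d=(-6,2) inclusive
  edge (0, 14)→(0, 10): d=(0,-4) inclusive
  edge (0, 10)→(6, 12): d=(6,2) inclusive
    (0,5)@(1, 11): e=[16,4,4] → X
    (1,5)@(3, 11): e=[12,12,0] → X  [on edge]
    (2,5)@(5, 11): e=[8,20,-4] → .
    (0,6)@(1, 13): e=[4,4,16] → X
    (1,6)@(3, 13): e=[0,12,12] → X  [on edge]
    (2,6)@(5, 13): e=[-4,20,8] → .
    (0,7)@(1, 15): e=[-8,4,28] → .
    (1,7)@(3, 15): e=[-12,12,24] → .
  covered (4 px):
    . . . .
    . . . .
    . . . .
    . . . .
    . . . .
    X X . .
    X X . .
    . . . .
    . . . .
    . . . .
    . . . .
    . . . .
T2:
  2·area = 40
  edge (0, 14)→(0, 4): d=(0,-10) inclusive
  edge (0, 4)→(4, 2): d=(4,-2) inclusive
  edge (4, 2)→(0, 14): d=(-4,12) inclusive
    (1,1)@(3, 3): e=[30,2,8] → X
    (2,1)@(5, 3): e=[50,6,-16] → .
    (0,2)@(1, 5): e=[10,6,24] → X
    (1,2)@(3, 5): e=[30,10,0] → X  [on edge]
    (2,2)@(5, 5): e=[50,14,-24] → .
    (0,3)@(1, 7): e=[10,14,16] → X
    (1,3)@(3, 7): e=[30,18,-8] → .
    (0,4)@(1, 9): e=[10,22,8] → X
    (1,4)@(3, 9): e=[30,26,-16] → .
    (0,5)@(1, 11): e=[10,30,0] → X  [on edge]
    (1,5)@(3, 11): e=[30,34,-24] → .
    (0,6)@(1, 13): e=[10,38,-8] → .
  covered (6 px):
    . . . .
    . X . .
    X X . .
    X . . .
    X . . .
    X . . .
    . . . .
    . . . .
    . . . .
    . . . .
    . . . .
    . . . .

Result: 19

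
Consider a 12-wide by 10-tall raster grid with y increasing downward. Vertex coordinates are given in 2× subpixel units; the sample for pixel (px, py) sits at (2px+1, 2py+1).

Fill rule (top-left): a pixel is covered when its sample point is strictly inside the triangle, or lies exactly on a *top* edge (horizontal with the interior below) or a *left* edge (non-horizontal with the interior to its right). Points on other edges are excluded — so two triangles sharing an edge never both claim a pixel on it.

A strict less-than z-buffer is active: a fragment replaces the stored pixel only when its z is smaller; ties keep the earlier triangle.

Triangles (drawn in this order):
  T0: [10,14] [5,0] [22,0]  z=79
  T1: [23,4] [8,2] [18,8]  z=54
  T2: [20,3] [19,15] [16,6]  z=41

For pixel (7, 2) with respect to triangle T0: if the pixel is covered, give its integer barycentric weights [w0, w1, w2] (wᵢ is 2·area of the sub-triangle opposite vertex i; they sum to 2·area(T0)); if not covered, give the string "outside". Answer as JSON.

T0:
  2·area = 238
  edge (10, 14)→(5, 0): d=(-5,-14) top-left  bias=+0
  edge (5, 0)→(22, 0): d=(17,0) top-left  bias=+0
  edge (22, 0)→(10, 14): d=(-12,14) right/bottom  bias=-1
    (3,0)@(7, 1): e=[23,17,198] → #
    (4,0)@(9, 1): e=[51,17,170] → #
    (5,0)@(11, 1): e=[79,17,142] → #
    (6,0)@(13, 1): e=[107,17,114] → #
    (7,0)@(15, 1): e=[135,17,86] → #
    (8,0)@(17, 1): e=[163,17,58] → #
    (9,0)@(19, 1): e=[191,17,30] → #
    (10,0)@(21, 1): e=[219,17,2] → #
    (11,0)@(23, 1): e=[247,17,-26] → ·
    (3,1)@(7, 3): e=[13,51,174] → #
    (10,1)@(21, 3): e=[209,51,-22] → ·
    (3,2)@(7, 5): e=[3,85,150] → #
  covered (30 px):
    · · · # # # # # # # # ·
    · · · # # # # # # # · ·
    · · · # # # # # # · · ·
    · · · · # # # # · · · ·
    · · · · # # # · · · · ·
    · · · · # # · · · · · ·
    · · · · · · · · · · · ·
    · · · · · · · · · · · ·
    · · · · · · · · · · · ·
    · · · · · · · · · · · ·
T1:
  2·area = 70  (B↔C swapped to make it positive)
  edge (23, 4)→(18, 8): d=(-5,4) right/bottom  bias=-1
  edge (18, 8)→(8, 2): d=(-10,-6) top-left  bias=+0
  edge (8, 2)→(23, 4): d=(15,2) right/bottom  bias=-1
    (5,1)@(11, 3): e=[53,8,9] → #
    (6,1)@(13, 3): e=[45,20,5] → #
    (7,1)@(15, 3): e=[37,32,1] → #
    (8,1)@(17, 3): e=[29,44,-3] → ·
    (5,2)@(11, 5): e=[43,-12,39] → ·
    (6,2)@(13, 5): e=[35,0,35] → #  [on edge]
    (8,2)@(17, 5): e=[19,24,27] → #
    (9,2)@(19, 5): e=[11,36,23] → #
    (10,2)@(21, 5): e=[3,48,19] → #
    (11,2)@(23, 5): e=[-5,60,15] → ·
    (6,3)@(13, 7): e=[25,-20,65] → ·
    (7,3)@(15, 7): e=[17,-8,61] → ·
    (11,5)@(23, 11): e=[-35,0,105] → ·  [on edge]
  covered (10 px):
    · · · · · · · · · · · ·
    · · · · · # # # · · · ·
    · · · · · · # # # # # ·
    · · · · · · · · # # · ·
    · · · · · · · · · · · ·
    · · · · · · · · · · · ·
    · · · · · · · · · · · ·
    · · · · · · · · · · · ·
    · · · · · · · · · · · ·
    · · · · · · · · · · · ·
T2:
  2·area = 45
  edge (20, 3)→(19, 15): d=(-1,12) right/bottom  bias=-1
  edge (19, 15)→(16, 6): d=(-3,-9) top-left  bias=+0
  edge (16, 6)→(20, 3): d=(4,-3) top-left  bias=+0
    (7,1)@(15, 3): e=[60,0,-15] → ·  [on edge]
    (9,2)@(19, 5): e=[10,30,5] → #
    (10,2)@(21, 5): e=[-14,48,11] → ·
    (8,3)@(17, 7): e=[32,6,7] → #
    (10,3)@(21, 7): e=[-16,42,19] → ·
    (8,4)@(17, 9): e=[30,0,15] → #  [on edge]
    (10,4)@(21, 9): e=[-18,36,27] → ·
    (8,5)@(17, 11): e=[28,-6,23] → ·
    (9,5)@(19, 11): e=[4,12,29] → #
    (10,5)@(21, 11): e=[-20,30,35] → ·
    (9,6)@(19, 13): e=[2,6,37] → #
    (10,6)@(21, 13): e=[-22,24,43] → ·
    (9,7)@(19, 15): e=[0,0,45] → ·  [on edge]
  covered (7 px):
    · · · · · · · · · · · ·
    · · · · · · · · · · · ·
    · · · · · · · · · # · ·
    · · · · · · · · # # · ·
    · · · · · · · · # # · ·
    · · · · · · · · · # · ·
    · · · · · · · · · # · ·
    · · · · · · · · · · · ·
    · · · · · · · · · · · ·
    · · · · · · · · · · · ·

Result: [85,38,115]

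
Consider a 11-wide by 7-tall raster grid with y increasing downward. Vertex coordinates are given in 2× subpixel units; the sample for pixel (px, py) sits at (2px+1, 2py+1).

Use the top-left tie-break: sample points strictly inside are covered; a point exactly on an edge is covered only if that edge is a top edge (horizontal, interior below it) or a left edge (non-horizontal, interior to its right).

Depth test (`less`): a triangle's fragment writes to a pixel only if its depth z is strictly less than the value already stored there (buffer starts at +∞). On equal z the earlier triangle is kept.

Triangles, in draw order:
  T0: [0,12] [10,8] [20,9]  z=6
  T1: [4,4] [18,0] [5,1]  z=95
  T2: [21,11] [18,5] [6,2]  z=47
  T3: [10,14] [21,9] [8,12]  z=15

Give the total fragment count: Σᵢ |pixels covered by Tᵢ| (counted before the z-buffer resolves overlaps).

T0:
  2·area = 50
  edge (0, 12)→(10, 8): d=(10,-4) top-left  bias=+0
  edge (10, 8)→(20, 9): d=(10,1) right/bottom  bias=-1
  edge (20, 9)→(0, 12): d=(-20,3) right/bottom  bias=-1
    (4,4)@(9, 9): e=[6,11,33] → X
    (5,4)@(11, 9): e=[14,9,27] → X
    (6,4)@(13, 9): e=[22,7,21] → X
    (7,4)@(15, 9): e=[30,5,15] → X
    (8,4)@(17, 9): e=[38,3,9] → X
    (9,4)@(19, 9): e=[46,1,3] → X
    (10,4)@(21, 9): e=[54,-1,-3] → .
    (1,5)@(3, 11): e=[2,37,11] → X
    (2,5)@(5, 11): e=[10,35,5] → X
    (3,5)@(7, 11): e=[18,33,-1] → .
    (4,5)@(9, 11): e=[26,31,-7] → .
    (5,5)@(11, 11): e=[34,29,-13] → .
  covered (8 px):
    . . . . . . . . . . .
    . . . . . . . . . . .
    . . . . . . . . . . .
    . . . . . . . . . . .
    . . . . X X X X X X .
    . X X . . . . . . . .
    . . . . . . . . . . .
T1:
  2·area = 38  (B↔C swapped to make it positive)
  edge (4, 4)→(5, 1): d=(1,-3) top-left  bias=+0
  edge (5, 1)→(18, 0): d=(13,-1) top-left  bias=+0
  edge (18, 0)→(4, 4): d=(-14,4) right/bottom  bias=-1
    (2,0)@(5, 1): e=[0,0,38] → X  [on edge]
    (3,0)@(7, 1): e=[6,2,30] → X
    (4,0)@(9, 1): e=[12,4,22] → X
    (5,0)@(11, 1): e=[18,6,14] → X
    (6,0)@(13, 1): e=[24,8,6] → X
    (7,0)@(15, 1): e=[30,10,-2] → .
    (2,1)@(5, 3): e=[2,26,10] → X
    (4,1)@(9, 3): e=[14,30,-6] → .
    (5,1)@(11, 3): e=[20,32,-14] → .
    (6,1)@(13, 3): e=[26,34,-22] → .
    (2,2)@(5, 5): e=[4,52,-18] → .
    (3,2)@(7, 5): e=[10,54,-26] → .
    (1,3)@(3, 7): e=[0,76,-38] → .  [on edge]
    (0,6)@(1, 13): e=[0,152,-114] → .  [on edge]
  covered (7 px):
    . . X X X X X . . . .
    . . X X . . . . . . .
    . . . . . . . . . . .
    . . . . . . . . . . .
    . . . . . . . . . . .
    . . . . . . . . . . .
    . . . . . . . . . . .
T2:
  2·area = 63  (B↔C swapped to make it positive)
  edge (21, 11)→(6, 2): d=(-15,-9) top-left  bias=+0
  edge (6, 2)→(18, 5): d=(12,3) right/bottom  bias=-1
  edge (18, 5)→(21, 11): d=(3,6) right/bottom  bias=-1
    (4,1)@(9, 3): e=[12,3,48] → X
    (5,1)@(11, 3): e=[30,-3,36] → .
    (8,1)@(17, 3): e=[84,-21,0] → .  [on edge]
    (4,2)@(9, 5): e=[-18,27,54] → .
    (5,2)@(11, 5): e=[0,21,42] → X  [on edge]
    (6,2)@(13, 5): e=[18,15,30] → X
    (7,2)@(15, 5): e=[36,9,18] → X
    (8,2)@(17, 5): e=[54,3,6] → X
    (9,2)@(19, 5): e=[72,-3,-6] → .
    (5,3)@(11, 7): e=[-30,45,48] → .
    (6,3)@(13, 7): e=[-12,39,36] → .
    (7,3)@(15, 7): e=[6,33,24] → X
    (9,3)@(19, 7): e=[42,21,0] → .  [on edge]
    (10,5)@(21, 11): e=[0,63,0] → .  [on edge]
  covered (8 px):
    . . . . . . . . . . .
    . . . . X . . . . . .
    . . . . . X X X X . .
    . . . . . . . X X . .
    . . . . . . . . . X .
    . . . . . . . . . . .
    . . . . . . . . . . .
T3:
  2·area = 32  (B↔C swapped to make it positive)
  edge (10, 14)→(8, 12): d=(-2,-2) top-left  bias=+0
  edge (8, 12)→(21, 9): d=(13,-3) top-left  bias=+0
  edge (21, 9)→(10, 14): d=(-11,5) right/bottom  bias=-1
    (0,2)@(1, 5): e=[0,-112,144] → .  [on edge]
    (1,3)@(3, 7): e=[0,-80,112] → .  [on edge]
    (2,4)@(5, 9): e=[0,-48,80] → .  [on edge]
    (10,4)@(21, 9): e=[32,0,0] → .  [on edge]
    (3,5)@(7, 11): e=[0,-16,48] → .  [on edge]
    (6,5)@(13, 11): e=[12,2,18] → X
    (7,5)@(15, 11): e=[16,8,8] → X
    (8,5)@(17, 11): e=[20,14,-2] → .
    (4,6)@(9, 13): e=[0,16,16] → X  [on edge]
    (5,6)@(11, 13): e=[4,22,6] → X
    (6,6)@(13, 13): e=[8,28,-4] → .
    (7,6)@(15, 13): e=[12,34,-14] → .
  covered (4 px):
    . . . . . . . . . . .
    . . . . . . . . . . .
    . . . . . . . . . . .
    . . . . . . . . . . .
    . . . . . . . . . . .
    . . . . . . X X . . .
    . . . . X X . . . . .

Result: 27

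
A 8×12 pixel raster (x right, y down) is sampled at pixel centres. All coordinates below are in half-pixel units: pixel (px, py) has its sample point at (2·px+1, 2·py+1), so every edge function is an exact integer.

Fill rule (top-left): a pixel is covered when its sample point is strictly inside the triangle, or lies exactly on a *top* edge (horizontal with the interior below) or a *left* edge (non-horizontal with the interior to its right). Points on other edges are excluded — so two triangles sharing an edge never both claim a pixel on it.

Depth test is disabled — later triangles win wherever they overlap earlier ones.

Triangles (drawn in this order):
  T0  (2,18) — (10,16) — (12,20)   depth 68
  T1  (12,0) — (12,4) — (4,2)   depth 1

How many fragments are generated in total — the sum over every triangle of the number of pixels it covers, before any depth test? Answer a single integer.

T0:
  2·area = 36
  edge (2, 18)→(10, 16): d=(8,-2) top-left  bias=+0
  edge (10, 16)→(12, 20): d=(2,4) right/bottom  bias=-1
  edge (12, 20)→(2, 18): d=(-10,-2) top-left  bias=+0
    (3,8)@(7, 17): e=[2,14,20] → █
    (4,8)@(9, 17): e=[6,6,24] → █
    (5,8)@(11, 17): e=[10,-2,28] → ·
    (3,9)@(7, 19): e=[18,18,0] → █  [on edge]
    (5,9)@(11, 19): e=[26,2,8] → █
    (6,9)@(13, 19): e=[30,-6,12] → ·
    (3,10)@(7, 21): e=[34,22,-20] → ·
    (4,10)@(9, 21): e=[38,14,-16] → ·
    (5,10)@(11, 21): e=[42,6,-12] → ·
  covered (5 px):
    · · · · · · · ·
    · · · · · · · ·
    · · · · · · · ·
    · · · · · · · ·
    · · · · · · · ·
    · · · · · · · ·
    · · · · · · · ·
    · · · · · · · ·
    · · · █ █ · · ·
    · · · █ █ █ · ·
    · · · · · · · ·
    · · · · · · · ·
T1:
  2·area = 32
  edge (12, 0)→(12, 4): d=(0,4) right/bottom  bias=-1
  edge (12, 4)→(4, 2): d=(-8,-2) top-left  bias=+0
  edge (4, 2)→(12, 0): d=(8,-2) top-left  bias=+0
    (4,0)@(9, 1): e=[12,18,2] → █
    (5,0)@(11, 1): e=[4,22,6] → █
    (6,0)@(13, 1): e=[-4,26,10] → ·
    (4,1)@(9, 3): e=[12,2,18] → █
    (6,1)@(13, 3): e=[-4,10,26] → ·
    (4,2)@(9, 5): e=[12,-14,34] → ·
    (5,2)@(11, 5): e=[4,-10,38] → ·
  covered (4 px):
    · · · · █ █ · ·
    · · · · █ █ · ·
    · · · · · · · ·
    · · · · · · · ·
    · · · · · · · ·
    · · · · · · · ·
    · · · · · · · ·
    · · · · · · · ·
    · · · · · · · ·
    · · · · · · · ·
    · · · · · · · ·
    · · · · · · · ·

Result: 9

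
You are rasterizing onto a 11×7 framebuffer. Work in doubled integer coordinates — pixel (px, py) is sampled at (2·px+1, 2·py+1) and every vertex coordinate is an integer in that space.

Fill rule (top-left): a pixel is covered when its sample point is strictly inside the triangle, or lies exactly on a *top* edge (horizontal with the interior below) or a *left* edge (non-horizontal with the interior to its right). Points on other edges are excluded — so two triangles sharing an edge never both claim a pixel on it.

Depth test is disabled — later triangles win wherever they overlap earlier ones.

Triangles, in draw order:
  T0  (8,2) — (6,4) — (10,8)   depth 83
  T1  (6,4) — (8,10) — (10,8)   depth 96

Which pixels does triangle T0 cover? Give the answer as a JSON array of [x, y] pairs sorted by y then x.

T0:
  2·area = 16  (B↔C swapped to make it positive)
  edge (8, 2)→(10, 8): d=(2,6) right/bottom  bias=-1
  edge (10, 8)→(6, 4): d=(-4,-4) top-left  bias=+0
  edge (6, 4)→(8, 2): d=(2,-2) top-left  bias=+0
    (1,0)@(3, 1): e=[28,0,-12] → ·  [on edge]
    (4,0)@(9, 1): e=[-8,24,0] → ·  [on edge]
    (2,1)@(5, 3): e=[20,0,-4] → ·  [on edge]
    (3,1)@(7, 3): e=[8,8,0] → █  [on edge]
    (4,1)@(9, 3): e=[-4,16,4] → ·
    (2,2)@(5, 5): e=[24,-8,0] → ·  [on edge]
    (3,2)@(7, 5): e=[12,0,4] → █  [on edge]
    (4,2)@(9, 5): e=[0,8,8] → ·  [on edge]
    (1,3)@(3, 7): e=[40,-24,0] → ·  [on edge]
    (3,3)@(7, 7): e=[16,-8,8] → ·
    (4,3)@(9, 7): e=[4,0,12] → █  [on edge]
    (5,3)@(11, 7): e=[-8,8,16] → ·
    (0,4)@(1, 9): e=[56,-40,0] → ·  [on edge]
    (5,4)@(11, 9): e=[-4,0,20] → ·  [on edge]
    (5,5)@(11, 11): e=[0,-8,24] → ·  [on edge]
    (6,5)@(13, 11): e=[-12,0,28] → ·  [on edge]
    (7,6)@(15, 13): e=[-20,0,36] → ·  [on edge]
  covered (3 px):
    · · · · · · · · · · ·
    · · · █ · · · · · · ·
    · · · █ · · · · · · ·
    · · · · █ · · · · · ·
    · · · · · · · · · · ·
    · · · · · · · · · · ·
    · · · · · · · · · · ·
T1:
  2·area = 16  (B↔C swapped to make it positive)
  edge (6, 4)→(10, 8): d=(4,4) right/bottom  bias=-1
  edge (10, 8)→(8, 10): d=(-2,2) right/bottom  bias=-1
  edge (8, 10)→(6, 4): d=(-2,-6) top-left  bias=+0
    (1,0)@(3, 1): e=[0,28,-12] → ·  [on edge]
    (2,0)@(5, 1): e=[-8,24,0] → ·  [on edge]
    (8,0)@(17, 1): e=[-56,0,72] → ·  [on edge]
    (2,1)@(5, 3): e=[0,20,-4] → ·  [on edge]
    (7,1)@(15, 3): e=[-40,0,56] → ·  [on edge]
    (3,2)@(7, 5): e=[0,12,4] → ·  [on edge]
    (6,2)@(13, 5): e=[-24,0,40] → ·  [on edge]
    (3,3)@(7, 7): e=[8,8,0] → █  [on edge]
    (4,3)@(9, 7): e=[0,4,12] → ·  [on edge]
    (5,3)@(11, 7): e=[-8,0,24] → ·  [on edge]
    (3,4)@(7, 9): e=[16,4,-4] → ·
    (4,4)@(9, 9): e=[8,0,8] → ·  [on edge]
    (5,4)@(11, 9): e=[0,-4,20] → ·  [on edge]
    (3,5)@(7, 11): e=[24,0,-8] → ·  [on edge]
    (6,5)@(13, 11): e=[0,-12,28] → ·  [on edge]
    (2,6)@(5, 13): e=[40,0,-24] → ·  [on edge]
    (4,6)@(9, 13): e=[24,-8,0] → ·  [on edge]
    (7,6)@(15, 13): e=[0,-20,36] → ·  [on edge]
  covered (1 px):
    · · · · · · · · · · ·
    · · · · · · · · · · ·
    · · · · · · · · · · ·
    · · · █ · · · · · · ·
    · · · · · · · · · · ·
    · · · · · · · · · · ·
    · · · · · · · · · · ·

Result: [[3,1],[3,2],[4,3]]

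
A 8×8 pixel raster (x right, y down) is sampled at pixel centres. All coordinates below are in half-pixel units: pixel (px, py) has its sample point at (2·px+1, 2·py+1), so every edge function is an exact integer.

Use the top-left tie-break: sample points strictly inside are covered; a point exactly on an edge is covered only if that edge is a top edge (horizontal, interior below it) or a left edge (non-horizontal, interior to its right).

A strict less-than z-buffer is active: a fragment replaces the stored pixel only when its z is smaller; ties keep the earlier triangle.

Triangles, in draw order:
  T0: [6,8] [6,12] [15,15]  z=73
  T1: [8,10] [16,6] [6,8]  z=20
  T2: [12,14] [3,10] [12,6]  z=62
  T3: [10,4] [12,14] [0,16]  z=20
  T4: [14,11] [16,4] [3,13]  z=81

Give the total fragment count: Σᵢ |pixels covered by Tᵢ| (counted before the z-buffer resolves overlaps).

T0:
  2·area = 36  (B↔C swapped to make it positive)
  edge (6, 8)→(15, 15): d=(9,7) right/bottom  bias=-1
  edge (15, 15)→(6, 12): d=(-9,-3) top-left  bias=+0
  edge (6, 12)→(6, 8): d=(0,-4) top-left  bias=+0
    (3,4)@(7, 9): e=[2,30,4] → #
    (4,4)@(9, 9): e=[-12,36,12] → ·
    (1,5)@(3, 11): e=[48,0,-12] → ·  [on edge]
    (3,5)@(7, 11): e=[20,12,4] → #
    (4,5)@(9, 11): e=[6,18,12] → #
    (5,5)@(11, 11): e=[-8,24,20] → ·
    (3,6)@(7, 13): e=[38,-6,4] → ·
    (4,6)@(9, 13): e=[24,0,12] → #  [on edge]
    (5,6)@(11, 13): e=[10,6,20] → #
    (6,6)@(13, 13): e=[-4,12,28] → ·
    (4,7)@(9, 15): e=[42,-18,12] → ·
    (5,7)@(11, 15): e=[28,-12,20] → ·
    (7,7)@(15, 15): e=[0,0,36] → ·  [on edge]
  covered (5 px):
    · · · · · · · ·
    · · · · · · · ·
    · · · · · · · ·
    · · · · · · · ·
    · · · # · · · ·
    · · · # # · · ·
    · · · · # # · ·
    · · · · · · · ·
T1:
  2·area = 24  (B↔C swapped to make it positive)
  edge (8, 10)→(6, 8): d=(-2,-2) top-left  bias=+0
  edge (6, 8)→(16, 6): d=(10,-2) top-left  bias=+0
  edge (16, 6)→(8, 10): d=(-8,4) right/bottom  bias=-1
    (0,1)@(1, 3): e=[0,-60,84] → ·  [on edge]
    (1,2)@(3, 5): e=[0,-36,60] → ·  [on edge]
    (2,3)@(5, 7): e=[0,-12,36] → ·  [on edge]
    (5,3)@(11, 7): e=[12,0,12] → #  [on edge]
    (6,3)@(13, 7): e=[16,4,4] → #
    (7,3)@(15, 7): e=[20,8,-4] → ·
    (0,4)@(1, 9): e=[-12,0,36] → ·  [on edge]
    (3,4)@(7, 9): e=[0,12,12] → #  [on edge]
    (4,4)@(9, 9): e=[4,16,4] → #
    (5,4)@(11, 9): e=[8,20,-4] → ·
    (6,4)@(13, 9): e=[12,24,-12] → ·
    (3,5)@(7, 11): e=[-4,32,-4] → ·
    (4,5)@(9, 11): e=[0,36,-12] → ·  [on edge]
    (5,6)@(11, 13): e=[0,60,-36] → ·  [on edge]
    (6,7)@(13, 15): e=[0,84,-60] → ·  [on edge]
  covered (4 px):
    · · · · · · · ·
    · · · · · · · ·
    · · · · · · · ·
    · · · · · # # ·
    · · · # # · · ·
    · · · · · · · ·
    · · · · · · · ·
    · · · · · · · ·
T2:
  2·area = 72
  edge (12, 14)→(3, 10): d=(-9,-4) top-left  bias=+0
  edge (3, 10)→(12, 6): d=(9,-4) top-left  bias=+0
  edge (12, 6)→(12, 14): d=(0,8) right/bottom  bias=-1
    (5,3)@(11, 7): e=[59,5,8] → #
    (6,3)@(13, 7): e=[67,13,-8] → ·
    (3,4)@(7, 9): e=[25,7,40] → #
    (4,4)@(9, 9): e=[33,15,24] → #
    (6,4)@(13, 9): e=[49,31,-8] → ·
    (3,5)@(7, 11): e=[7,25,40] → #
    (6,5)@(13, 11): e=[31,49,-8] → ·
    (3,6)@(7, 13): e=[-11,43,40] → ·
    (4,6)@(9, 13): e=[-3,51,24] → ·
    (5,6)@(11, 13): e=[5,59,8] → #
    (6,6)@(13, 13): e=[13,67,-8] → ·
    (5,7)@(11, 15): e=[-13,77,8] → ·
  covered (8 px):
    · · · · · · · ·
    · · · · · · · ·
    · · · · · · · ·
    · · · · · # · ·
    · · · # # # · ·
    · · · # # # · ·
    · · · · · # · ·
    · · · · · · · ·
T3:
  2·area = 124
  edge (10, 4)→(12, 14): d=(2,10) right/bottom  bias=-1
  edge (12, 14)→(0, 16): d=(-12,2) right/bottom  bias=-1
  edge (0, 16)→(10, 4): d=(10,-12) top-left  bias=+0
    (4,3)@(9, 7): e=[16,90,18] → #
    (5,3)@(11, 7): e=[-4,86,42] → ·
    (3,4)@(7, 9): e=[40,70,14] → #
    (5,4)@(11, 9): e=[0,62,62] → ·  [on edge]
    (2,5)@(5, 11): e=[64,50,10] → #
    (5,5)@(11, 11): e=[4,38,82] → #
    (6,5)@(13, 11): e=[-16,34,106] → ·
    (1,6)@(3, 13): e=[88,30,6] → #
    (6,6)@(13, 13): e=[-12,10,126] → ·
    (0,7)@(1, 15): e=[112,10,2] → #
    (3,7)@(7, 15): e=[52,-2,74] → ·
    (4,7)@(9, 15): e=[32,-6,98] → ·
  covered (15 px):
    · · · · · · · ·
    · · · · · · · ·
    · · · · · · · ·
    · · · · # · · ·
    · · · # # · · ·
    · · # # # # · ·
    · # # # # # · ·
    # # # · · · · ·
T4:
  2·area = 73  (B↔C swapped to make it positive)
  edge (14, 11)→(3, 13): d=(-11,2) right/bottom  bias=-1
  edge (3, 13)→(16, 4): d=(13,-9) top-left  bias=+0
  edge (16, 4)→(14, 11): d=(-2,7) right/bottom  bias=-1
    (7,2)@(15, 5): e=[64,4,5] → #
    (6,3)@(13, 7): e=[46,12,15] → #
    (4,4)@(9, 9): e=[32,2,39] → #
    (5,4)@(11, 9): e=[28,20,25] → #
    (7,4)@(15, 9): e=[20,56,-3] → ·
    (3,5)@(7, 11): e=[14,10,49] → #
    (7,5)@(15, 11): e=[-2,82,-7] → ·
    (1,6)@(3, 13): e=[0,0,73] → ·  [on edge]
    (3,6)@(7, 13): e=[-8,36,45] → ·
    (4,6)@(9, 13): e=[-12,54,31] → ·
    (5,6)@(11, 13): e=[-16,72,17] → ·
    (6,6)@(13, 13): e=[-20,90,3] → ·
  covered (10 px):
    · · · · · · · ·
    · · · · · · · ·
    · · · · · · · #
    · · · · · · # #
    · · · · # # # ·
    · · · # # # # ·
    · · · · · · · ·
    · · · · · · · ·

Final: 42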